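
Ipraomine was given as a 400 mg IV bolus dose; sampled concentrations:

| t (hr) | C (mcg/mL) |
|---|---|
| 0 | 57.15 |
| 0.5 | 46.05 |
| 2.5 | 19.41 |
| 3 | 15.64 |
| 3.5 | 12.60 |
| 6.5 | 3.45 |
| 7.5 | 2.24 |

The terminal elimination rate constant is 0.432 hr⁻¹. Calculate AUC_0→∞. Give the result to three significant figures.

AUC = 139 mcg/mL·hr

Trapezoidal AUC_0→7.5:
  [0→0.5]: (57.15+46.05)/2 × 0.5 = 25.8
  [0.5→2.5]: (46.05+19.41)/2 × 2 = 65.46
  [2.5→3]: (19.41+15.64)/2 × 0.5 = 8.7625
  [3→3.5]: (15.64+12.60)/2 × 0.5 = 7.06
  [3.5→6.5]: (12.60+3.45)/2 × 3 = 24.075
  [6.5→7.5]: (3.45+2.24)/2 × 1 = 2.845
  Sum = 134.0025 mcg/mL·hr
Extrapolated tail: C_last / k_e = 2.24 / 0.432 = 5.185
AUC_0→∞ = 134.0025 + 5.185 = 139.1875 mcg/mL·hr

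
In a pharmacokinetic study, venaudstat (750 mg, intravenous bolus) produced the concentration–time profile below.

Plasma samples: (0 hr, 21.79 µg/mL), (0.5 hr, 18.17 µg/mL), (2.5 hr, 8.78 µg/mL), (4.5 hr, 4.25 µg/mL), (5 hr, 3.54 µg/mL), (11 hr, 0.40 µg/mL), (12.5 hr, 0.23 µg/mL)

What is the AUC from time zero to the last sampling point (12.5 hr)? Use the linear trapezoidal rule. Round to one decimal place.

Trapezoidal AUC_0→12.5:
  [0→0.5]: (21.79+18.17)/2 × 0.5 = 9.99
  [0.5→2.5]: (18.17+8.78)/2 × 2 = 26.95
  [2.5→4.5]: (8.78+4.25)/2 × 2 = 13.03
  [4.5→5]: (4.25+3.54)/2 × 0.5 = 1.9475
  [5→11]: (3.54+0.40)/2 × 6 = 11.82
  [11→12.5]: (0.40+0.23)/2 × 1.5 = 0.4725
  Sum = 64.21 µg/mL·hr

AUC = 64.2 µg/mL·hr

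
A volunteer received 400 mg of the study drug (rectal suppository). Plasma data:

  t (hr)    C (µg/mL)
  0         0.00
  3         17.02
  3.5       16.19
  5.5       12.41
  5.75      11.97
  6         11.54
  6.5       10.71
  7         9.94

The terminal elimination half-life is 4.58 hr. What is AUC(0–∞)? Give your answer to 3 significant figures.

Trapezoidal AUC_0→7:
  [0→3]: (0.00+17.02)/2 × 3 = 25.53
  [3→3.5]: (17.02+16.19)/2 × 0.5 = 8.3025
  [3.5→5.5]: (16.19+12.41)/2 × 2 = 28.6
  [5.5→5.75]: (12.41+11.97)/2 × 0.25 = 3.0475
  [5.75→6]: (11.97+11.54)/2 × 0.25 = 2.93875
  [6→6.5]: (11.54+10.71)/2 × 0.5 = 5.5625
  [6.5→7]: (10.71+9.94)/2 × 0.5 = 5.1625
  Sum = 79.14375 µg/mL·hr
k_e = ln2 / t½ = 0.693147 / 4.58 = 0.1513 hr^-1
Extrapolated tail: C_last / k_e = 9.94 / 0.1513 = 65.697
AUC_0→∞ = 79.14375 + 65.697 = 144.84075 µg/mL·hr

AUC = 145 µg/mL·hr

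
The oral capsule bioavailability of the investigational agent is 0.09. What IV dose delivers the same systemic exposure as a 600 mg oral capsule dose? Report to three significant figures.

D_iv = 54.0 mg

Systemic exposure from an extravascular dose = F × D_ev, so the equivalent IV dose is F × D_ev.
D_iv = F × D_ev = 0.09 × 600 = 54 mg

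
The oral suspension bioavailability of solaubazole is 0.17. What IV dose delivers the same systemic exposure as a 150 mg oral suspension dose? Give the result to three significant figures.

Systemic exposure from an extravascular dose = F × D_ev, so the equivalent IV dose is F × D_ev.
D_iv = F × D_ev = 0.17 × 150 = 25.5 mg

D_iv = 25.5 mg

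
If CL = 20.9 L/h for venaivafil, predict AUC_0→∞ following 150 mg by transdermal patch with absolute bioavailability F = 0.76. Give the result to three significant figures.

AUC = 5.45 mg/L·h

AUC_0→∞ = F × Dose / CL
        = 0.76 × 150 / 20.9 = 5.45455 mg/L·h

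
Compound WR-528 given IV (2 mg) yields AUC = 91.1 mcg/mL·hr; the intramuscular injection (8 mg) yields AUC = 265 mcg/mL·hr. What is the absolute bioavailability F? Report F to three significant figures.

F = (AUC_ev / D_ev) / (AUC_iv / D_iv)
  = (265/8) / (91.1/2)
  = 33.125 / 45.55 = 0.7272

F = 0.727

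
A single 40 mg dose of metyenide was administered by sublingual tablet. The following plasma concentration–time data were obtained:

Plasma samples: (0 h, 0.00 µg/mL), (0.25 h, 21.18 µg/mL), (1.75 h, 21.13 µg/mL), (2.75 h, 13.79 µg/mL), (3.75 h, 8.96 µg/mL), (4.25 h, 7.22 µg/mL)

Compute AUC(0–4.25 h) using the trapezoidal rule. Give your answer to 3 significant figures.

Trapezoidal AUC_0→4.25:
  [0→0.25]: (0.00+21.18)/2 × 0.25 = 2.6475
  [0.25→1.75]: (21.18+21.13)/2 × 1.5 = 31.7325
  [1.75→2.75]: (21.13+13.79)/2 × 1 = 17.46
  [2.75→3.75]: (13.79+8.96)/2 × 1 = 11.375
  [3.75→4.25]: (8.96+7.22)/2 × 0.5 = 4.045
  Sum = 67.26 µg/mL·h

AUC = 67.3 µg/mL·h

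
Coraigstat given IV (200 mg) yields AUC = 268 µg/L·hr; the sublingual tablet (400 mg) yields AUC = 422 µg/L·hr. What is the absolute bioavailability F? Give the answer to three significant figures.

F = 0.787

F = (AUC_ev / D_ev) / (AUC_iv / D_iv)
  = (422/400) / (268/200)
  = 1.055 / 1.34 = 0.7873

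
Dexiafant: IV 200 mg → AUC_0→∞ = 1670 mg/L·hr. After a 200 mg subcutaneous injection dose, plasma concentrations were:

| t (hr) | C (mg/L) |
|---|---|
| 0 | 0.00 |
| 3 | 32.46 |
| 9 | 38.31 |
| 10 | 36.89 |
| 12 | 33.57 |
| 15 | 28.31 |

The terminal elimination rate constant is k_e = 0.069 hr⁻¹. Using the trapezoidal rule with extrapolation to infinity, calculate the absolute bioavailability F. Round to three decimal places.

Trapezoidal AUC_0→15 (subcutaneous injection):
  [0→3]: (0.00+32.46)/2 × 3 = 48.69
  [3→9]: (32.46+38.31)/2 × 6 = 212.31
  [9→10]: (38.31+36.89)/2 × 1 = 37.6
  [10→12]: (36.89+33.57)/2 × 2 = 70.46
  [12→15]: (33.57+28.31)/2 × 3 = 92.82
  Sum = 461.88 mg/L·hr
Tail: C_last/k_e = 28.31/0.069 = 410.290
AUC_0→∞ (subcutaneous injection) = 461.88 + 410.290 = 872.17 mg/L·hr
F = (AUC_ev/D_ev)/(AUC_iv/D_iv) = (872.17/200)/(1670/200) = 4.36085/8.35 = 0.5223

F = 0.522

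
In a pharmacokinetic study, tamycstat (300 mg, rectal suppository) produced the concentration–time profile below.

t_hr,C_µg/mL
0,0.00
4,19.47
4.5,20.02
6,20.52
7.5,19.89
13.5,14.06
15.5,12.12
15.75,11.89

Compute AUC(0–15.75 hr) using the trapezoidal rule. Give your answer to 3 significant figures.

Trapezoidal AUC_0→15.75:
  [0→4]: (0.00+19.47)/2 × 4 = 38.94
  [4→4.5]: (19.47+20.02)/2 × 0.5 = 9.8725
  [4.5→6]: (20.02+20.52)/2 × 1.5 = 30.405
  [6→7.5]: (20.52+19.89)/2 × 1.5 = 30.3075
  [7.5→13.5]: (19.89+14.06)/2 × 6 = 101.85
  [13.5→15.5]: (14.06+12.12)/2 × 2 = 26.18
  [15.5→15.75]: (12.12+11.89)/2 × 0.25 = 3.00125
  Sum = 240.55625 µg/mL·hr

AUC = 241 µg/mL·hr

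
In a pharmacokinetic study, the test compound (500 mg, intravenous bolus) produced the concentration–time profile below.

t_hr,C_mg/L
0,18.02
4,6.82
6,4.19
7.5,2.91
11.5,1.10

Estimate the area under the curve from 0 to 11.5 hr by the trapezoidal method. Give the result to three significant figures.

Trapezoidal AUC_0→11.5:
  [0→4]: (18.02+6.82)/2 × 4 = 49.68
  [4→6]: (6.82+4.19)/2 × 2 = 11.01
  [6→7.5]: (4.19+2.91)/2 × 1.5 = 5.325
  [7.5→11.5]: (2.91+1.10)/2 × 4 = 8.02
  Sum = 74.035 mg/L·hr

AUC = 74.0 mg/L·hr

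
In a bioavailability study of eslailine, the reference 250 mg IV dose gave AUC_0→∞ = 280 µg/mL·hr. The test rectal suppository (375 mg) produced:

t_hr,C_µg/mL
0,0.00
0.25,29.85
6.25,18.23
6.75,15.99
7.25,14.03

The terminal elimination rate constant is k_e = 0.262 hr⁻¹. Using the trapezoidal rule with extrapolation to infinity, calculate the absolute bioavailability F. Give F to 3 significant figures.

Trapezoidal AUC_0→7.25 (rectal suppository):
  [0→0.25]: (0.00+29.85)/2 × 0.25 = 3.73125
  [0.25→6.25]: (29.85+18.23)/2 × 6 = 144.24
  [6.25→6.75]: (18.23+15.99)/2 × 0.5 = 8.555
  [6.75→7.25]: (15.99+14.03)/2 × 0.5 = 7.505
  Sum = 164.03125 µg/mL·hr
Tail: C_last/k_e = 14.03/0.262 = 53.550
AUC_0→∞ (rectal suppository) = 164.03125 + 53.550 = 217.58125 µg/mL·hr
F = (AUC_ev/D_ev)/(AUC_iv/D_iv) = (217.58125/375)/(280/250) = 0.580217/1.12 = 0.5181

F = 0.518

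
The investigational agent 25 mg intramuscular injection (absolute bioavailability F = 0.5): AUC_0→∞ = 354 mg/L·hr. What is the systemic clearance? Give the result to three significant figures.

CL = 0.0353 L/hr

CL = F × Dose / AUC_0→∞
   = 0.5 × 25 / 354 = 0.0353107 L/hr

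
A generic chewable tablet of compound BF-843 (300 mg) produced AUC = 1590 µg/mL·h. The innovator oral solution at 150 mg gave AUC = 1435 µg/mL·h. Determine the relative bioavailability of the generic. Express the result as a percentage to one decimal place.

F_rel = 55.4%

F_rel = (AUC_test/D_test) / (AUC_ref/D_ref)
      = (1590/300) / (1435/150)
      = 5.3 / 9.56667 = 0.5540 = 55.40%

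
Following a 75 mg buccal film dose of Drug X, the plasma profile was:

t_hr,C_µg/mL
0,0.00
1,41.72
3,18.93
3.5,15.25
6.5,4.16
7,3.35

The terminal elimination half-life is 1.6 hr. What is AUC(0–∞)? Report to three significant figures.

Trapezoidal AUC_0→7:
  [0→1]: (0.00+41.72)/2 × 1 = 20.86
  [1→3]: (41.72+18.93)/2 × 2 = 60.65
  [3→3.5]: (18.93+15.25)/2 × 0.5 = 8.545
  [3.5→6.5]: (15.25+4.16)/2 × 3 = 29.115
  [6.5→7]: (4.16+3.35)/2 × 0.5 = 1.8775
  Sum = 121.0475 µg/mL·hr
k_e = ln2 / t½ = 0.693147 / 1.6 = 0.4332 hr^-1
Extrapolated tail: C_last / k_e = 3.35 / 0.4332 = 7.733
AUC_0→∞ = 121.0475 + 7.733 = 128.7805 µg/mL·hr

AUC = 129 µg/mL·hr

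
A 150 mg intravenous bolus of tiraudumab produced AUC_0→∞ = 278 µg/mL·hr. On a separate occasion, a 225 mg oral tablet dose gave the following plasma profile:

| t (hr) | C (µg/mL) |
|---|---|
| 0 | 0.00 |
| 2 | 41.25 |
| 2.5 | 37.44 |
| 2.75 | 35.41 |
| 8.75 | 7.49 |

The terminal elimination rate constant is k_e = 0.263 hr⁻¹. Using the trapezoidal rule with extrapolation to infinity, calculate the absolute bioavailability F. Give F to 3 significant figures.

F = 0.545

Trapezoidal AUC_0→8.75 (oral tablet):
  [0→2]: (0.00+41.25)/2 × 2 = 41.25
  [2→2.5]: (41.25+37.44)/2 × 0.5 = 19.6725
  [2.5→2.75]: (37.44+35.41)/2 × 0.25 = 9.10625
  [2.75→8.75]: (35.41+7.49)/2 × 6 = 128.7
  Sum = 198.72875 µg/mL·hr
Tail: C_last/k_e = 7.49/0.263 = 28.479
AUC_0→∞ (oral tablet) = 198.72875 + 28.479 = 227.20775 µg/mL·hr
F = (AUC_ev/D_ev)/(AUC_iv/D_iv) = (227.20775/225)/(278/150) = 1.00981/1.85333 = 0.5449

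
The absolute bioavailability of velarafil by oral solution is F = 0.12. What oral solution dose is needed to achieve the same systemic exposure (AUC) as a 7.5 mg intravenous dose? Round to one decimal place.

D_oral = 62.5 mg

For equal systemic exposure: F × D_ev = D_iv
D_ev = D_iv / F = 7.5 / 0.12 = 62.5 mg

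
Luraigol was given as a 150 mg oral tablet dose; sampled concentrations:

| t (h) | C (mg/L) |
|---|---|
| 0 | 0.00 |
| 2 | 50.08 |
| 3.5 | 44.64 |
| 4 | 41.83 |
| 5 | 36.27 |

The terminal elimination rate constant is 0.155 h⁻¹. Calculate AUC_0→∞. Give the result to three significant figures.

AUC = 416 mg/L·h

Trapezoidal AUC_0→5:
  [0→2]: (0.00+50.08)/2 × 2 = 50.08
  [2→3.5]: (50.08+44.64)/2 × 1.5 = 71.04
  [3.5→4]: (44.64+41.83)/2 × 0.5 = 21.6175
  [4→5]: (41.83+36.27)/2 × 1 = 39.05
  Sum = 181.7875 mg/L·h
Extrapolated tail: C_last / k_e = 36.27 / 0.155 = 234.000
AUC_0→∞ = 181.7875 + 234.000 = 415.7875 mg/L·h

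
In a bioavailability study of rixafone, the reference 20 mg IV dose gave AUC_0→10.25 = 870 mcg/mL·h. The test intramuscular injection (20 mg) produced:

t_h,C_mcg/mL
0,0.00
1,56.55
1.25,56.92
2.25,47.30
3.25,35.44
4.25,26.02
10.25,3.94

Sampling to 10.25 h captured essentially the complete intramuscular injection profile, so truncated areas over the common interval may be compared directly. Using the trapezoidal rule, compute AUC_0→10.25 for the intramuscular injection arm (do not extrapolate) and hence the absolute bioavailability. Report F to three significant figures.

F = 0.295

Trapezoidal AUC_0→10.25 (intramuscular injection):
  [0→1]: (0.00+56.55)/2 × 1 = 28.275
  [1→1.25]: (56.55+56.92)/2 × 0.25 = 14.18375
  [1.25→2.25]: (56.92+47.30)/2 × 1 = 52.11
  [2.25→3.25]: (47.30+35.44)/2 × 1 = 41.37
  [3.25→4.25]: (35.44+26.02)/2 × 1 = 30.73
  [4.25→10.25]: (26.02+3.94)/2 × 6 = 89.88
  Sum = 256.54875 mcg/mL·h
F = (AUC_ev/D_ev)/(AUC_iv/D_iv) = (256.54875/20)/(870/20) = 12.8274/43.5 = 0.2949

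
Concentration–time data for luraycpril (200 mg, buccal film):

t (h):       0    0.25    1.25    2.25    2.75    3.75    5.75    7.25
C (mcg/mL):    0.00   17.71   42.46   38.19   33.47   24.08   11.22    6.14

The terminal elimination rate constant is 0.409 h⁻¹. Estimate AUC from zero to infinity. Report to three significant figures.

Trapezoidal AUC_0→7.25:
  [0→0.25]: (0.00+17.71)/2 × 0.25 = 2.21375
  [0.25→1.25]: (17.71+42.46)/2 × 1 = 30.085
  [1.25→2.25]: (42.46+38.19)/2 × 1 = 40.325
  [2.25→2.75]: (38.19+33.47)/2 × 0.5 = 17.915
  [2.75→3.75]: (33.47+24.08)/2 × 1 = 28.775
  [3.75→5.75]: (24.08+11.22)/2 × 2 = 35.3
  [5.75→7.25]: (11.22+6.14)/2 × 1.5 = 13.02
  Sum = 167.63375 mcg/mL·h
Extrapolated tail: C_last / k_e = 6.14 / 0.409 = 15.012
AUC_0→∞ = 167.63375 + 15.012 = 182.64575 mcg/mL·h

AUC = 183 mcg/mL·h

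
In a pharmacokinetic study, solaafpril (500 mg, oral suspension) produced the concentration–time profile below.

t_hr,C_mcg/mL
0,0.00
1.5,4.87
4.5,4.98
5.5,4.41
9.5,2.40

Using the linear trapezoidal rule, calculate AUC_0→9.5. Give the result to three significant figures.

Trapezoidal AUC_0→9.5:
  [0→1.5]: (0.00+4.87)/2 × 1.5 = 3.6525
  [1.5→4.5]: (4.87+4.98)/2 × 3 = 14.775
  [4.5→5.5]: (4.98+4.41)/2 × 1 = 4.695
  [5.5→9.5]: (4.41+2.40)/2 × 4 = 13.62
  Sum = 36.7425 mcg/mL·hr

AUC = 36.7 mcg/mL·hr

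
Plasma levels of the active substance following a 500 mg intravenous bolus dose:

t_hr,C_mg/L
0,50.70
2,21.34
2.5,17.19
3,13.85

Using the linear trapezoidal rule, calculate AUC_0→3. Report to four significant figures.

AUC = 89.43 mg/L·hr

Trapezoidal AUC_0→3:
  [0→2]: (50.70+21.34)/2 × 2 = 72.04
  [2→2.5]: (21.34+17.19)/2 × 0.5 = 9.6325
  [2.5→3]: (17.19+13.85)/2 × 0.5 = 7.76
  Sum = 89.4325 mg/L·hr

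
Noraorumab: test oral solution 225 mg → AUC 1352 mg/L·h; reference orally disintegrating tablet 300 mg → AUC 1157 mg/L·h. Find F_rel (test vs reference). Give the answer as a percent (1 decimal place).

F_rel = (AUC_test/D_test) / (AUC_ref/D_ref)
      = (1352/225) / (1157/300)
      = 6.00889 / 3.85667 = 1.5581 = 155.81%

F_rel = 155.8%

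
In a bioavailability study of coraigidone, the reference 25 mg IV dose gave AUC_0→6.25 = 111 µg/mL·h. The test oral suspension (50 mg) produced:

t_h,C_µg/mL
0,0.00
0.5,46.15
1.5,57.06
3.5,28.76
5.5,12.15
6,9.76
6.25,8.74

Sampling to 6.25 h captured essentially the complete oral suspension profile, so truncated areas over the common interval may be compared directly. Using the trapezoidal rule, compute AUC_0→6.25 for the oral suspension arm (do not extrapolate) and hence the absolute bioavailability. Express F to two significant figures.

F = 0.89

Trapezoidal AUC_0→6.25 (oral suspension):
  [0→0.5]: (0.00+46.15)/2 × 0.5 = 11.5375
  [0.5→1.5]: (46.15+57.06)/2 × 1 = 51.605
  [1.5→3.5]: (57.06+28.76)/2 × 2 = 85.82
  [3.5→5.5]: (28.76+12.15)/2 × 2 = 40.91
  [5.5→6]: (12.15+9.76)/2 × 0.5 = 5.4775
  [6→6.25]: (9.76+8.74)/2 × 0.25 = 2.3125
  Sum = 197.6625 µg/mL·h
F = (AUC_ev/D_ev)/(AUC_iv/D_iv) = (197.6625/50)/(111/25) = 3.95325/4.44 = 0.8904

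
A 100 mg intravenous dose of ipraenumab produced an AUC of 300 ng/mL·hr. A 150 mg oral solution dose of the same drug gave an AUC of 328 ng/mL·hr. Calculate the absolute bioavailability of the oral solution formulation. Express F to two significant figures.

F = (AUC_ev / D_ev) / (AUC_iv / D_iv)
  = (328/150) / (300/100)
  = 2.18667 / 3 = 0.7289

F = 0.73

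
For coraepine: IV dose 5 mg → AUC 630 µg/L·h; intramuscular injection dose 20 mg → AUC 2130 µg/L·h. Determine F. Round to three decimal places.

F = 0.845

F = (AUC_ev / D_ev) / (AUC_iv / D_iv)
  = (2130/20) / (630/5)
  = 106.5 / 126 = 0.8452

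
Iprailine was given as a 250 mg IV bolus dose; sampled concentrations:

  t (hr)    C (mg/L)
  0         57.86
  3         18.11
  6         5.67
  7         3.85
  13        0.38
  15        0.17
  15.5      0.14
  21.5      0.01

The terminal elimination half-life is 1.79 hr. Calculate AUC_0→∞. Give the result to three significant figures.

Trapezoidal AUC_0→21.5:
  [0→3]: (57.86+18.11)/2 × 3 = 113.955
  [3→6]: (18.11+5.67)/2 × 3 = 35.67
  [6→7]: (5.67+3.85)/2 × 1 = 4.76
  [7→13]: (3.85+0.38)/2 × 6 = 12.69
  [13→15]: (0.38+0.17)/2 × 2 = 0.55
  [15→15.5]: (0.17+0.14)/2 × 0.5 = 0.0775
  [15.5→21.5]: (0.14+0.01)/2 × 6 = 0.45
  Sum = 168.1525 mg/L·hr
k_e = ln2 / t½ = 0.693147 / 1.79 = 0.3872 hr^-1
Extrapolated tail: C_last / k_e = 0.01 / 0.3872 = 0.026
AUC_0→∞ = 168.1525 + 0.026 = 168.1785 mg/L·hr

AUC = 168 mg/L·hr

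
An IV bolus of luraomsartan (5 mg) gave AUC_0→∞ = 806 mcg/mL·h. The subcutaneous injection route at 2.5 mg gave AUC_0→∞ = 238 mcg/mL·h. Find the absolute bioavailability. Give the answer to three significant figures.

F = (AUC_ev / D_ev) / (AUC_iv / D_iv)
  = (238/2.5) / (806/5)
  = 95.2 / 161.2 = 0.5906

F = 0.591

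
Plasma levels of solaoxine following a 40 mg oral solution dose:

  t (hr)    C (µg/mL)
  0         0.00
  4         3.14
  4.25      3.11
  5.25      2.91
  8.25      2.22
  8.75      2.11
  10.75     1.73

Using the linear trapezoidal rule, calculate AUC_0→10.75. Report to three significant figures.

Trapezoidal AUC_0→10.75:
  [0→4]: (0.00+3.14)/2 × 4 = 6.28
  [4→4.25]: (3.14+3.11)/2 × 0.25 = 0.78125
  [4.25→5.25]: (3.11+2.91)/2 × 1 = 3.01
  [5.25→8.25]: (2.91+2.22)/2 × 3 = 7.695
  [8.25→8.75]: (2.22+2.11)/2 × 0.5 = 1.0825
  [8.75→10.75]: (2.11+1.73)/2 × 2 = 3.84
  Sum = 22.68875 µg/mL·hr

AUC = 22.7 µg/mL·hr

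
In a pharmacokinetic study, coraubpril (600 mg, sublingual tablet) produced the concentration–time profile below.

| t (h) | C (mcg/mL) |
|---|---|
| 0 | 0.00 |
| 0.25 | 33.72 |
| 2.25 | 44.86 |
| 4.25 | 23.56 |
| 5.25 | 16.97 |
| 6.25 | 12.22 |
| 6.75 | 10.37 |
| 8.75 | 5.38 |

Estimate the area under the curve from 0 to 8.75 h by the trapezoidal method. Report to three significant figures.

AUC = 207 mcg/mL·h

Trapezoidal AUC_0→8.75:
  [0→0.25]: (0.00+33.72)/2 × 0.25 = 4.215
  [0.25→2.25]: (33.72+44.86)/2 × 2 = 78.58
  [2.25→4.25]: (44.86+23.56)/2 × 2 = 68.42
  [4.25→5.25]: (23.56+16.97)/2 × 1 = 20.265
  [5.25→6.25]: (16.97+12.22)/2 × 1 = 14.595
  [6.25→6.75]: (12.22+10.37)/2 × 0.5 = 5.6475
  [6.75→8.75]: (10.37+5.38)/2 × 2 = 15.75
  Sum = 207.4725 mcg/mL·h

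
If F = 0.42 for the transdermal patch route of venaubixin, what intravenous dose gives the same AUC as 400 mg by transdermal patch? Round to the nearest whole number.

Systemic exposure from an extravascular dose = F × D_ev, so the equivalent IV dose is F × D_ev.
D_iv = F × D_ev = 0.42 × 400 = 168 mg

D_iv = 168 mg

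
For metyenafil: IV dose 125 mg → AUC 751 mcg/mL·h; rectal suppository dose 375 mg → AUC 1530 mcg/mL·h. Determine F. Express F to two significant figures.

F = 0.68

F = (AUC_ev / D_ev) / (AUC_iv / D_iv)
  = (1530/375) / (751/125)
  = 4.08 / 6.008 = 0.6791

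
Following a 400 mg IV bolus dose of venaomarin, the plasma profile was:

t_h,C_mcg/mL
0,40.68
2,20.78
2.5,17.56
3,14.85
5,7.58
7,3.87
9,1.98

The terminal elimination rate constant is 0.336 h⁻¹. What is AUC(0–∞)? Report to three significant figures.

AUC = 125 mcg/mL·h

Trapezoidal AUC_0→9:
  [0→2]: (40.68+20.78)/2 × 2 = 61.46
  [2→2.5]: (20.78+17.56)/2 × 0.5 = 9.585
  [2.5→3]: (17.56+14.85)/2 × 0.5 = 8.1025
  [3→5]: (14.85+7.58)/2 × 2 = 22.43
  [5→7]: (7.58+3.87)/2 × 2 = 11.45
  [7→9]: (3.87+1.98)/2 × 2 = 5.85
  Sum = 118.8775 mcg/mL·h
Extrapolated tail: C_last / k_e = 1.98 / 0.336 = 5.893
AUC_0→∞ = 118.8775 + 5.893 = 124.7705 mcg/mL·h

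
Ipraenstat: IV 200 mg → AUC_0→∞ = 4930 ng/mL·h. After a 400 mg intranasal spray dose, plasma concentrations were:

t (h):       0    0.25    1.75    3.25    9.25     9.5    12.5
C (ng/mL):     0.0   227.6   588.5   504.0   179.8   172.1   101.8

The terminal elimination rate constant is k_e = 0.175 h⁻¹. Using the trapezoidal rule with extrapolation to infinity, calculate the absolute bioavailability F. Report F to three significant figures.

Trapezoidal AUC_0→12.5 (intranasal spray):
  [0→0.25]: (0.0+227.6)/2 × 0.25 = 28.45
  [0.25→1.75]: (227.6+588.5)/2 × 1.5 = 612.075
  [1.75→3.25]: (588.5+504.0)/2 × 1.5 = 819.375
  [3.25→9.25]: (504.0+179.8)/2 × 6 = 2051.4
  [9.25→9.5]: (179.8+172.1)/2 × 0.25 = 43.9875
  [9.5→12.5]: (172.1+101.8)/2 × 3 = 410.85
  Sum = 3966.1375 ng/mL·h
Tail: C_last/k_e = 101.8/0.175 = 581.714
AUC_0→∞ (intranasal spray) = 3966.1375 + 581.714 = 4547.8515 ng/mL·h
F = (AUC_ev/D_ev)/(AUC_iv/D_iv) = (4547.8515/400)/(4930/200) = 11.3696/24.65 = 0.4612

F = 0.461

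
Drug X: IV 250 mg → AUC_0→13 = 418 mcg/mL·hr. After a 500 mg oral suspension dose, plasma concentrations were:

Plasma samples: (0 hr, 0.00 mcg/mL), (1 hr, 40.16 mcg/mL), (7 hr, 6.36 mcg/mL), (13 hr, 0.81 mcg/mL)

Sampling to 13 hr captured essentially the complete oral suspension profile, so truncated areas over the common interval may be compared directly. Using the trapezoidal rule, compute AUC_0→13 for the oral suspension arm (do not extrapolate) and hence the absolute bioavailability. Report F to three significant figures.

F = 0.217

Trapezoidal AUC_0→13 (oral suspension):
  [0→1]: (0.00+40.16)/2 × 1 = 20.08
  [1→7]: (40.16+6.36)/2 × 6 = 139.56
  [7→13]: (6.36+0.81)/2 × 6 = 21.51
  Sum = 181.15 mcg/mL·hr
F = (AUC_ev/D_ev)/(AUC_iv/D_iv) = (181.15/500)/(418/250) = 0.3623/1.672 = 0.2167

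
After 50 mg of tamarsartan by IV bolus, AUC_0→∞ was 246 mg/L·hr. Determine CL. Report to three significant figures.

CL = Dose_iv / AUC_0→∞
   = 50 / 246 = 0.203252 L/hr

CL = 0.203 L/hr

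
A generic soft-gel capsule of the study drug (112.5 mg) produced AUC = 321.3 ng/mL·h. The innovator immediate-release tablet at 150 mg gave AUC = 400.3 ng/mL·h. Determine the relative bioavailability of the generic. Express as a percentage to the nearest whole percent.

F_rel = 107%

F_rel = (AUC_test/D_test) / (AUC_ref/D_ref)
      = (321.3/112.5) / (400.3/150)
      = 2.856 / 2.66867 = 1.0702 = 107.02%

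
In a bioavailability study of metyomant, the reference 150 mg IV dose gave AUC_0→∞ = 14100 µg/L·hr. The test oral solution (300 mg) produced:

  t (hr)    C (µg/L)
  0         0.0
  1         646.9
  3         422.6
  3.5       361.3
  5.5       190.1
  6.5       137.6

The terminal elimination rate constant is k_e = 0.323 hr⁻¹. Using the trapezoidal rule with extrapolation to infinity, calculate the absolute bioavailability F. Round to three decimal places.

Trapezoidal AUC_0→6.5 (oral solution):
  [0→1]: (0.0+646.9)/2 × 1 = 323.45
  [1→3]: (646.9+422.6)/2 × 2 = 1069.5
  [3→3.5]: (422.6+361.3)/2 × 0.5 = 195.975
  [3.5→5.5]: (361.3+190.1)/2 × 2 = 551.4
  [5.5→6.5]: (190.1+137.6)/2 × 1 = 163.85
  Sum = 2304.175 µg/L·hr
Tail: C_last/k_e = 137.6/0.323 = 426.006
AUC_0→∞ (oral solution) = 2304.175 + 426.006 = 2730.181 µg/L·hr
F = (AUC_ev/D_ev)/(AUC_iv/D_iv) = (2730.181/300)/(14100/150) = 9.1006/94 = 0.0968

F = 0.097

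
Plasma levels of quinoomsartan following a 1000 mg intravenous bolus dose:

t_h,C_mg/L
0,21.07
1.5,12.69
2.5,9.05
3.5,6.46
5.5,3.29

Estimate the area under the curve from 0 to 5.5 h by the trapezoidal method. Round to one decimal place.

Trapezoidal AUC_0→5.5:
  [0→1.5]: (21.07+12.69)/2 × 1.5 = 25.32
  [1.5→2.5]: (12.69+9.05)/2 × 1 = 10.87
  [2.5→3.5]: (9.05+6.46)/2 × 1 = 7.755
  [3.5→5.5]: (6.46+3.29)/2 × 2 = 9.75
  Sum = 53.695 mg/L·h

AUC = 53.7 mg/L·h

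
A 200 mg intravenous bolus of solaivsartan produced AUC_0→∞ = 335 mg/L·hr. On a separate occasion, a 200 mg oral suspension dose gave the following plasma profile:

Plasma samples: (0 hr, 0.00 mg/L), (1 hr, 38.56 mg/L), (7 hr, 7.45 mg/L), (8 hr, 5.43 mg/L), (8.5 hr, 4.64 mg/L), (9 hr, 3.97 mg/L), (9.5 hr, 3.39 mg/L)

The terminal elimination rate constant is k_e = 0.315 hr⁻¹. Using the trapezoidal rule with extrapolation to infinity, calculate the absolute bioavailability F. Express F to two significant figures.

Trapezoidal AUC_0→9.5 (oral suspension):
  [0→1]: (0.00+38.56)/2 × 1 = 19.28
  [1→7]: (38.56+7.45)/2 × 6 = 138.03
  [7→8]: (7.45+5.43)/2 × 1 = 6.44
  [8→8.5]: (5.43+4.64)/2 × 0.5 = 2.5175
  [8.5→9]: (4.64+3.97)/2 × 0.5 = 2.1525
  [9→9.5]: (3.97+3.39)/2 × 0.5 = 1.84
  Sum = 170.26 mg/L·hr
Tail: C_last/k_e = 3.39/0.315 = 10.762
AUC_0→∞ (oral suspension) = 170.26 + 10.762 = 181.022 mg/L·hr
F = (AUC_ev/D_ev)/(AUC_iv/D_iv) = (181.022/200)/(335/200) = 0.90511/1.675 = 0.5404

F = 0.54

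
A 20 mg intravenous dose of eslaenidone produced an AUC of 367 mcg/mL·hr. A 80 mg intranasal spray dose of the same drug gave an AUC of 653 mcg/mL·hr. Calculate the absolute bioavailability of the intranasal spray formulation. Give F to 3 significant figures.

F = (AUC_ev / D_ev) / (AUC_iv / D_iv)
  = (653/80) / (367/20)
  = 8.1625 / 18.35 = 0.4448

F = 0.445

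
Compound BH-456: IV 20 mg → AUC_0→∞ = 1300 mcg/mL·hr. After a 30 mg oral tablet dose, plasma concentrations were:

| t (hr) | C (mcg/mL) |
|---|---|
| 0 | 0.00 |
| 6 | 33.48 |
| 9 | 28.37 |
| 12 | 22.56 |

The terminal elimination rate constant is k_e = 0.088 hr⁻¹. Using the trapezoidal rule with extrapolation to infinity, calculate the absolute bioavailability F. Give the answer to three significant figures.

F = 0.270

Trapezoidal AUC_0→12 (oral tablet):
  [0→6]: (0.00+33.48)/2 × 6 = 100.44
  [6→9]: (33.48+28.37)/2 × 3 = 92.775
  [9→12]: (28.37+22.56)/2 × 3 = 76.395
  Sum = 269.61 mcg/mL·hr
Tail: C_last/k_e = 22.56/0.088 = 256.364
AUC_0→∞ (oral tablet) = 269.61 + 256.364 = 525.974 mcg/mL·hr
F = (AUC_ev/D_ev)/(AUC_iv/D_iv) = (525.974/30)/(1300/20) = 17.5325/65 = 0.2697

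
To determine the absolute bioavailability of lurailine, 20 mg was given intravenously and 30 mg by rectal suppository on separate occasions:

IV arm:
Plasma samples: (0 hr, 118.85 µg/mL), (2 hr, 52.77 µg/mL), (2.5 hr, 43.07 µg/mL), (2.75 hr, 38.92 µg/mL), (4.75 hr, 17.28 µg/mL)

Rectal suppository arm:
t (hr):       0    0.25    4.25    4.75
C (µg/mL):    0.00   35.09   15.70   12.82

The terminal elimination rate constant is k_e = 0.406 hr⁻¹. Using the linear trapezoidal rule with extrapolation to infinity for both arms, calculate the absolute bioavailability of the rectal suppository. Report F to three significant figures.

Trapezoidal AUC_0→4.75 (IV):
  [0→2]: (118.85+52.77)/2 × 2 = 171.62
  [2→2.5]: (52.77+43.07)/2 × 0.5 = 23.96
  [2.5→2.75]: (43.07+38.92)/2 × 0.25 = 10.24875
  [2.75→4.75]: (38.92+17.28)/2 × 2 = 56.2
  Sum = 262.02875 µg/mL·hr
IV tail: 17.28/0.406 = 42.562; AUC_iv,0→∞ = 262.02875 + 42.562 = 304.59075 µg/mL·hr
Trapezoidal AUC_0→4.75 (rectal suppository):
  [0→0.25]: (0.00+35.09)/2 × 0.25 = 4.38625
  [0.25→4.25]: (35.09+15.70)/2 × 4 = 101.58
  [4.25→4.75]: (15.70+12.82)/2 × 0.5 = 7.13
  Sum = 113.09625 µg/mL·hr
rectal suppository tail: 12.82/0.406 = 31.576; AUC_ev,0→∞ = 113.09625 + 31.576 = 144.67225 µg/mL·hr
F = (AUC_ev/D_ev)/(AUC_iv/D_iv) = (144.67225/30)/(304.59075/20) = 4.82241/15.2295 = 0.3166

F = 0.317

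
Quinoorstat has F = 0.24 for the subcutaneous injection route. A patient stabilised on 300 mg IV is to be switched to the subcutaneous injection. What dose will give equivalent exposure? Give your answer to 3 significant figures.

D_subcutaneous = 1250 mg

For equal systemic exposure: F × D_ev = D_iv
D_ev = D_iv / F = 300 / 0.24 = 1250 mg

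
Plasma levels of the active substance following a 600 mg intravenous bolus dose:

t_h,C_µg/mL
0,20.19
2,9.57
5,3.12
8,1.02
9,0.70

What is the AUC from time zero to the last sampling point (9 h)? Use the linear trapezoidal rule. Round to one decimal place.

AUC = 55.9 µg/mL·h

Trapezoidal AUC_0→9:
  [0→2]: (20.19+9.57)/2 × 2 = 29.76
  [2→5]: (9.57+3.12)/2 × 3 = 19.035
  [5→8]: (3.12+1.02)/2 × 3 = 6.21
  [8→9]: (1.02+0.70)/2 × 1 = 0.86
  Sum = 55.865 µg/mL·h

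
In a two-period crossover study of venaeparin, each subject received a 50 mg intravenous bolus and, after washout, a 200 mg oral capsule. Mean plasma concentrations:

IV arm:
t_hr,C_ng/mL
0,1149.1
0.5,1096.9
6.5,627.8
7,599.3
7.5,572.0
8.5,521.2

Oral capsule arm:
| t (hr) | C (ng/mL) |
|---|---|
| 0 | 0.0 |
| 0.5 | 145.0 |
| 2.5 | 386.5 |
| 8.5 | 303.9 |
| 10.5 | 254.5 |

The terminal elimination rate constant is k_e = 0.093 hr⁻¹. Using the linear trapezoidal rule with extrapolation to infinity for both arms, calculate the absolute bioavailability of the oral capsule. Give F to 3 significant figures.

Trapezoidal AUC_0→8.5 (IV):
  [0→0.5]: (1149.1+1096.9)/2 × 0.5 = 561.5
  [0.5→6.5]: (1096.9+627.8)/2 × 6 = 5174.1
  [6.5→7]: (627.8+599.3)/2 × 0.5 = 306.775
  [7→7.5]: (599.3+572.0)/2 × 0.5 = 292.825
  [7.5→8.5]: (572.0+521.2)/2 × 1 = 546.6
  Sum = 6881.8 ng/mL·hr
IV tail: 521.2/0.093 = 5604.301; AUC_iv,0→∞ = 6881.8 + 5604.301 = 12486.101 ng/mL·hr
Trapezoidal AUC_0→10.5 (oral capsule):
  [0→0.5]: (0.0+145.0)/2 × 0.5 = 36.25
  [0.5→2.5]: (145.0+386.5)/2 × 2 = 531.5
  [2.5→8.5]: (386.5+303.9)/2 × 6 = 2071.2
  [8.5→10.5]: (303.9+254.5)/2 × 2 = 558.4
  Sum = 3197.35 ng/mL·hr
oral capsule tail: 254.5/0.093 = 2736.559; AUC_ev,0→∞ = 3197.35 + 2736.559 = 5933.909 ng/mL·hr
F = (AUC_ev/D_ev)/(AUC_iv/D_iv) = (5933.909/200)/(12486.101/50) = 29.669545/249.72202 = 0.1188

F = 0.119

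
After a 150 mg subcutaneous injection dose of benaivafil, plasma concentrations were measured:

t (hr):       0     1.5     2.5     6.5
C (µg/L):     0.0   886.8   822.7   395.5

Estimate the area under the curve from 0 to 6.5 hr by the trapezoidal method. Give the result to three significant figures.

Trapezoidal AUC_0→6.5:
  [0→1.5]: (0.0+886.8)/2 × 1.5 = 665.1
  [1.5→2.5]: (886.8+822.7)/2 × 1 = 854.75
  [2.5→6.5]: (822.7+395.5)/2 × 4 = 2436.4
  Sum = 3956.25 µg/L·hr

AUC = 3960 µg/L·hr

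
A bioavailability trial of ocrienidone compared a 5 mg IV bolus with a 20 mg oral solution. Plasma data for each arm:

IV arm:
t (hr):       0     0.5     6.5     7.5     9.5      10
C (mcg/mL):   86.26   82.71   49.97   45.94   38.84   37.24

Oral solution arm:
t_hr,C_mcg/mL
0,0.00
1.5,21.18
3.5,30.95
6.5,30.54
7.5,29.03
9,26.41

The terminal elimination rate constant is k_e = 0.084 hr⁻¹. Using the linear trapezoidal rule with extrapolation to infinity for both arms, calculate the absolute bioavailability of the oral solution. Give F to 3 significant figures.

Trapezoidal AUC_0→10 (IV):
  [0→0.5]: (86.26+82.71)/2 × 0.5 = 42.2425
  [0.5→6.5]: (82.71+49.97)/2 × 6 = 398.04
  [6.5→7.5]: (49.97+45.94)/2 × 1 = 47.955
  [7.5→9.5]: (45.94+38.84)/2 × 2 = 84.78
  [9.5→10]: (38.84+37.24)/2 × 0.5 = 19.02
  Sum = 592.0375 mcg/mL·hr
IV tail: 37.24/0.084 = 443.333; AUC_iv,0→∞ = 592.0375 + 443.333 = 1035.3705 mcg/mL·hr
Trapezoidal AUC_0→9 (oral solution):
  [0→1.5]: (0.00+21.18)/2 × 1.5 = 15.885
  [1.5→3.5]: (21.18+30.95)/2 × 2 = 52.13
  [3.5→6.5]: (30.95+30.54)/2 × 3 = 92.235
  [6.5→7.5]: (30.54+29.03)/2 × 1 = 29.785
  [7.5→9]: (29.03+26.41)/2 × 1.5 = 41.58
  Sum = 231.615 mcg/mL·hr
oral solution tail: 26.41/0.084 = 314.405; AUC_ev,0→∞ = 231.615 + 314.405 = 546.02 mcg/mL·hr
F = (AUC_ev/D_ev)/(AUC_iv/D_iv) = (546.02/20)/(1035.3705/5) = 27.301/207.0741 = 0.1318

F = 0.132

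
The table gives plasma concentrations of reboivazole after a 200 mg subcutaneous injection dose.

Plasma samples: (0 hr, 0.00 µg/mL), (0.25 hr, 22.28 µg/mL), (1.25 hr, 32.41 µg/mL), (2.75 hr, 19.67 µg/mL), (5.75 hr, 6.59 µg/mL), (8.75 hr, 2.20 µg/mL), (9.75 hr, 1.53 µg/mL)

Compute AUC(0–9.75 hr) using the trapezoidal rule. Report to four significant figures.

Trapezoidal AUC_0→9.75:
  [0→0.25]: (0.00+22.28)/2 × 0.25 = 2.785
  [0.25→1.25]: (22.28+32.41)/2 × 1 = 27.345
  [1.25→2.75]: (32.41+19.67)/2 × 1.5 = 39.06
  [2.75→5.75]: (19.67+6.59)/2 × 3 = 39.39
  [5.75→8.75]: (6.59+2.20)/2 × 3 = 13.185
  [8.75→9.75]: (2.20+1.53)/2 × 1 = 1.865
  Sum = 123.63 µg/mL·hr

AUC = 123.6 µg/mL·hr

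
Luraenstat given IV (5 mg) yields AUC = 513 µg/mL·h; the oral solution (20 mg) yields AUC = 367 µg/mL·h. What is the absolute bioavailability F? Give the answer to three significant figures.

F = 0.179

F = (AUC_ev / D_ev) / (AUC_iv / D_iv)
  = (367/20) / (513/5)
  = 18.35 / 102.6 = 0.1788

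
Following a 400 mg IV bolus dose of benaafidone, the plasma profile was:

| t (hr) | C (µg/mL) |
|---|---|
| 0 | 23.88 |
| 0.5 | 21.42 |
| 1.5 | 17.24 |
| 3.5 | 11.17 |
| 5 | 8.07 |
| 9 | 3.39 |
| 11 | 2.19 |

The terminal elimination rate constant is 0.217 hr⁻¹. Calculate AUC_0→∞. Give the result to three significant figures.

AUC = 112 µg/mL·hr

Trapezoidal AUC_0→11:
  [0→0.5]: (23.88+21.42)/2 × 0.5 = 11.325
  [0.5→1.5]: (21.42+17.24)/2 × 1 = 19.33
  [1.5→3.5]: (17.24+11.17)/2 × 2 = 28.41
  [3.5→5]: (11.17+8.07)/2 × 1.5 = 14.43
  [5→9]: (8.07+3.39)/2 × 4 = 22.92
  [9→11]: (3.39+2.19)/2 × 2 = 5.58
  Sum = 101.995 µg/mL·hr
Extrapolated tail: C_last / k_e = 2.19 / 0.217 = 10.092
AUC_0→∞ = 101.995 + 10.092 = 112.087 µg/mL·hr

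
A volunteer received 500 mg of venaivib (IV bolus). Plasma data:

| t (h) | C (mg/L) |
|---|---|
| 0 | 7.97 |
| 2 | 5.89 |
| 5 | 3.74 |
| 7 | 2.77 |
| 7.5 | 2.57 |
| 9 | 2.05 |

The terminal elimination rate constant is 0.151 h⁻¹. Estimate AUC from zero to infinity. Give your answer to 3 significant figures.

AUC = 53.2 mg/L·h

Trapezoidal AUC_0→9:
  [0→2]: (7.97+5.89)/2 × 2 = 13.86
  [2→5]: (5.89+3.74)/2 × 3 = 14.445
  [5→7]: (3.74+2.77)/2 × 2 = 6.51
  [7→7.5]: (2.77+2.57)/2 × 0.5 = 1.335
  [7.5→9]: (2.57+2.05)/2 × 1.5 = 3.465
  Sum = 39.615 mg/L·h
Extrapolated tail: C_last / k_e = 2.05 / 0.151 = 13.576
AUC_0→∞ = 39.615 + 13.576 = 53.191 mg/L·h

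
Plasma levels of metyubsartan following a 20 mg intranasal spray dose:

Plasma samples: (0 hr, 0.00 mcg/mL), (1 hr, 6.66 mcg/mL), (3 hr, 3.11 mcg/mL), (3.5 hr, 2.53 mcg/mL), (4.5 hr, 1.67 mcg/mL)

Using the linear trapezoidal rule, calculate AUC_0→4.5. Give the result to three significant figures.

AUC = 16.6 mcg/mL·hr

Trapezoidal AUC_0→4.5:
  [0→1]: (0.00+6.66)/2 × 1 = 3.33
  [1→3]: (6.66+3.11)/2 × 2 = 9.77
  [3→3.5]: (3.11+2.53)/2 × 0.5 = 1.41
  [3.5→4.5]: (2.53+1.67)/2 × 1 = 2.1
  Sum = 16.61 mcg/mL·hr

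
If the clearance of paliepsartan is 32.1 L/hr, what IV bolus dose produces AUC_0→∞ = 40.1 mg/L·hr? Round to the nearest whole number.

Dose = 1287 mg

Dose_iv = CL × AUC_0→∞
     = 32.1 × 40.1 = 1287.21 mg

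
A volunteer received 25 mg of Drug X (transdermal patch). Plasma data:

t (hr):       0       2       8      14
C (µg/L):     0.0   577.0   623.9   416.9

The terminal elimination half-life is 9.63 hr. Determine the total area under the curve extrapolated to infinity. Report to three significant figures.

Trapezoidal AUC_0→14:
  [0→2]: (0.0+577.0)/2 × 2 = 577.0
  [2→8]: (577.0+623.9)/2 × 6 = 3602.7
  [8→14]: (623.9+416.9)/2 × 6 = 3122.4
  Sum = 7302.1 µg/L·hr
k_e = ln2 / t½ = 0.693147 / 9.63 = 0.0720 hr^-1
Extrapolated tail: C_last / k_e = 416.9 / 0.072 = 5790.278
AUC_0→∞ = 7302.1 + 5790.278 = 13092.378 µg/L·hr

AUC = 13100 µg/L·hr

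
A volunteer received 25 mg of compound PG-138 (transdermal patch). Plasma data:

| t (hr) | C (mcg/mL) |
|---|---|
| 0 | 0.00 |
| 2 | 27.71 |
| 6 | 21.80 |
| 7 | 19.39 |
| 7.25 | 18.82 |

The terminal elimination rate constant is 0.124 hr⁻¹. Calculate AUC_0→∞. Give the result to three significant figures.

AUC = 304 mcg/mL·hr

Trapezoidal AUC_0→7.25:
  [0→2]: (0.00+27.71)/2 × 2 = 27.71
  [2→6]: (27.71+21.80)/2 × 4 = 99.02
  [6→7]: (21.80+19.39)/2 × 1 = 20.595
  [7→7.25]: (19.39+18.82)/2 × 0.25 = 4.77625
  Sum = 152.10125 mcg/mL·hr
Extrapolated tail: C_last / k_e = 18.82 / 0.124 = 151.774
AUC_0→∞ = 152.10125 + 151.774 = 303.87525 mcg/mL·hr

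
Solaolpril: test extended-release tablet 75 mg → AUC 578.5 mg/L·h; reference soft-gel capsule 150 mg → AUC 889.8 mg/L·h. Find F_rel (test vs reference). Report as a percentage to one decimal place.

F_rel = 130.0%

F_rel = (AUC_test/D_test) / (AUC_ref/D_ref)
      = (578.5/75) / (889.8/150)
      = 7.71333 / 5.932 = 1.3003 = 130.03%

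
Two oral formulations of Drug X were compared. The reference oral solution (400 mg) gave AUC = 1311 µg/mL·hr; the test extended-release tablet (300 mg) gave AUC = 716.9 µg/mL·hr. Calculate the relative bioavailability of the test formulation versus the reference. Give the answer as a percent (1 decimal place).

F_rel = (AUC_test/D_test) / (AUC_ref/D_ref)
      = (716.9/300) / (1311/400)
      = 2.38967 / 3.2775 = 0.7291 = 72.91%

F_rel = 72.9%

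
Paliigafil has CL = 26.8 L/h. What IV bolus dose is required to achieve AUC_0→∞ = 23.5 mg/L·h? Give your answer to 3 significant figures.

Dose = 630 mg

Dose_iv = CL × AUC_0→∞
     = 26.8 × 23.5 = 629.8 mg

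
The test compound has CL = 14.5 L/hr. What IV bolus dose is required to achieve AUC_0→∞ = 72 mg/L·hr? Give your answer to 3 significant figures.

Dose = 1040 mg

Dose_iv = CL × AUC_0→∞
     = 14.5 × 72 = 1044 mg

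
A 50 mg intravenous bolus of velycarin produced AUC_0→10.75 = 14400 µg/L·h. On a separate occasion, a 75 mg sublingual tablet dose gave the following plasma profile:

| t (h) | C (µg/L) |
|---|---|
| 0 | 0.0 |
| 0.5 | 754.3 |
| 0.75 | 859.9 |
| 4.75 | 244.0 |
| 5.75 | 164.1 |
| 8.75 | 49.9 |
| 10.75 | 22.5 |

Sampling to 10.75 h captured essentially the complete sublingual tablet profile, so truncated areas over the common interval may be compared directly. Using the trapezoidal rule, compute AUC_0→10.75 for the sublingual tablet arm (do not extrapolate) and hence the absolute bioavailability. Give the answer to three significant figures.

F = 0.148

Trapezoidal AUC_0→10.75 (sublingual tablet):
  [0→0.5]: (0.0+754.3)/2 × 0.5 = 188.575
  [0.5→0.75]: (754.3+859.9)/2 × 0.25 = 201.775
  [0.75→4.75]: (859.9+244.0)/2 × 4 = 2207.8
  [4.75→5.75]: (244.0+164.1)/2 × 1 = 204.05
  [5.75→8.75]: (164.1+49.9)/2 × 3 = 321.0
  [8.75→10.75]: (49.9+22.5)/2 × 2 = 72.4
  Sum = 3195.6 µg/L·h
F = (AUC_ev/D_ev)/(AUC_iv/D_iv) = (3195.6/75)/(14400/50) = 42.608/288 = 0.1479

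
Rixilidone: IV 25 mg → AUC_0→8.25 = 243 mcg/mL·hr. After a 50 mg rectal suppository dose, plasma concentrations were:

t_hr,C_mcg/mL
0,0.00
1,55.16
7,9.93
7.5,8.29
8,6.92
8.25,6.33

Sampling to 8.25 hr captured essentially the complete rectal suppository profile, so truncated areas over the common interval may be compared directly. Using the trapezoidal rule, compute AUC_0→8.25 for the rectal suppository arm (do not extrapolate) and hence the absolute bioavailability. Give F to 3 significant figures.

F = 0.479

Trapezoidal AUC_0→8.25 (rectal suppository):
  [0→1]: (0.00+55.16)/2 × 1 = 27.58
  [1→7]: (55.16+9.93)/2 × 6 = 195.27
  [7→7.5]: (9.93+8.29)/2 × 0.5 = 4.555
  [7.5→8]: (8.29+6.92)/2 × 0.5 = 3.8025
  [8→8.25]: (6.92+6.33)/2 × 0.25 = 1.65625
  Sum = 232.86375 mcg/mL·hr
F = (AUC_ev/D_ev)/(AUC_iv/D_iv) = (232.86375/50)/(243/25) = 4.657275/9.72 = 0.4791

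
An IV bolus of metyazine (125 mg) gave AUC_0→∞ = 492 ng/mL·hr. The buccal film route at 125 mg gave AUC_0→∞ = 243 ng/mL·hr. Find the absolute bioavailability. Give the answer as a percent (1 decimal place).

F = (AUC_ev / D_ev) / (AUC_iv / D_iv)
  = (243/125) / (492/125)
  = 1.944 / 3.936 = 0.4939
  = 49.39%

F = 49.4%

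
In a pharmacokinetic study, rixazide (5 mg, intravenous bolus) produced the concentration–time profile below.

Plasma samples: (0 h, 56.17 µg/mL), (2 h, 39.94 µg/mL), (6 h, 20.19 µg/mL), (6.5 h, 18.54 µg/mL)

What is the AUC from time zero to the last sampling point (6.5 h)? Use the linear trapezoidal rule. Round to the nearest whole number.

AUC = 226 µg/mL·h

Trapezoidal AUC_0→6.5:
  [0→2]: (56.17+39.94)/2 × 2 = 96.11
  [2→6]: (39.94+20.19)/2 × 4 = 120.26
  [6→6.5]: (20.19+18.54)/2 × 0.5 = 9.6825
  Sum = 226.0525 µg/mL·h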